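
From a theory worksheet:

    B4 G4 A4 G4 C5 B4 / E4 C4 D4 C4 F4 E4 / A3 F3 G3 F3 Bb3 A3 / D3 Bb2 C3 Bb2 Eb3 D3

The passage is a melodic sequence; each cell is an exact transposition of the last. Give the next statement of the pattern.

Unit = 6 notes; the statements start on B4, E4, A3, D3, moving down a 5th each time.
So cell 5 is G2 Eb2 F2 Eb2 Ab2 G2.

G2 Eb2 F2 Eb2 Ab2 G2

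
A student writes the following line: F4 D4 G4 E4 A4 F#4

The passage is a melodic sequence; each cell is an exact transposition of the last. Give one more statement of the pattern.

B4 G#4

The 2-note cells begin on F4, G4, A4 — each up a 2nd from the last.
Statement 4 starts on B4 and keeps the same exact contour: B4 G#4.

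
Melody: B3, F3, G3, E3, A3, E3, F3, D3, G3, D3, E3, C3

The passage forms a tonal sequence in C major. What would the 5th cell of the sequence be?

E3 B2 C3 A2

With a 4-note motive the entries are B3, A3, G3, each down a 2nd from the previous.
Continuing the starts: F3 → E3.
Statement 5 starts on E3 and keeps the same diatonic contour: E3 B2 C3 A2.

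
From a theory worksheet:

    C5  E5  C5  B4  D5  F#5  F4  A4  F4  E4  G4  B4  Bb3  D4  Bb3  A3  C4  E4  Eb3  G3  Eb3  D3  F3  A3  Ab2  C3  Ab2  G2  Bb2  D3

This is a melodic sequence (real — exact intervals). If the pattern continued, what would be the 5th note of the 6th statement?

The unit is 6 notes. Position-5 pitches of the 5 shown cells: D5, G4, C4, F3, Bb2.
One more down a 5th gives Eb2.

Eb2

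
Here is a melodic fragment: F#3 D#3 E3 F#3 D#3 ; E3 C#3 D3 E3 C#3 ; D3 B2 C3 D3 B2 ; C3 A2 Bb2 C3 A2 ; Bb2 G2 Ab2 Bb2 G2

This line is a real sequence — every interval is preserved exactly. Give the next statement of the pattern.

Taking 5-note groups, the heads are F#3, E3, D3, C3, Bb2: the pattern moves down a 2nd.
So cell 6 is Ab2 F2 Gb2 Ab2 F2.

Ab2 F2 Gb2 Ab2 F2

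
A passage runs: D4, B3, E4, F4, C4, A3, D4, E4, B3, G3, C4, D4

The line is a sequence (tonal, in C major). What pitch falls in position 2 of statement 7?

C3

Grouping in 4s, the 2nd note of each cell is B3, A3, G3.
Extending down a 2nd: F3 → E3 → D3 → C3.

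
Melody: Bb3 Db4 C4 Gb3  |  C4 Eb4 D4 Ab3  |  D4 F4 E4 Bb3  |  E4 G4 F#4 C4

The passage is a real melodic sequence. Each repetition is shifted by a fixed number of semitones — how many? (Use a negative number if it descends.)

2

Unit = 4 notes; the statements start on Bb3, C4, D4, E4, moving up a 2nd each time.
Bb3 to C4 spans +2 semitones.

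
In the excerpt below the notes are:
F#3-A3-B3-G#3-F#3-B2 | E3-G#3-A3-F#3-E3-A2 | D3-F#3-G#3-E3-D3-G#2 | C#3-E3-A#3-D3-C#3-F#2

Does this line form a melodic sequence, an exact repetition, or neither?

neither

Note 3 of cell 4 is A#3; if this were a sequence it would be F#3. No unit length gives a consistent transposition pattern.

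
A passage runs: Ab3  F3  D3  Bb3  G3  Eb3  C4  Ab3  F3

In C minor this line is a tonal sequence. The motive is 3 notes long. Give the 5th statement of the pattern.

Eb4 C4 Ab3

Taking 3-note groups, the heads are Ab3, Bb3, C4: the pattern moves up a 2nd.
Continuing the starts: D4 → Eb4.
So cell 5 is Eb4 C4 Ab3.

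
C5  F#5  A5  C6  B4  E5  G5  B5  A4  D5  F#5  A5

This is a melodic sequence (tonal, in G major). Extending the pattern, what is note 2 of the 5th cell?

With 4-note cells, note 2 of each statement runs F#5, E5, D5.
Extending down a 2nd: C5 → B4.

B4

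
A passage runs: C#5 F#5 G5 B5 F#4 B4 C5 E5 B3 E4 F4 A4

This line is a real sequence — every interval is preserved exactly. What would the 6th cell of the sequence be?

D2 G2 Ab2 C3

The 4-note cells begin on C#5, F#4, B3 — each down a 5th from the last.
Extending down a 5th: E3 → A2 → D2.
From D2 the exact shape gives D2 G2 Ab2 C3.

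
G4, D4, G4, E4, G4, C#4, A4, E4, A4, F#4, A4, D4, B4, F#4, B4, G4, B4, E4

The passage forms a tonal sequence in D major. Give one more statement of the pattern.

Unit = 6 notes; the statements start on G4, A4, B4, moving up a 2nd each time.
From C#5 the diatonic shape gives C#5 G4 C#5 A4 C#5 F#4.

C#5 G4 C#5 A4 C#5 F#4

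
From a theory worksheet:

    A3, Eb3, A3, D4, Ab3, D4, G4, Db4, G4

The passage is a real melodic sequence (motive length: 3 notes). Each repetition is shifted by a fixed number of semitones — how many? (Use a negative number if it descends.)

With a 3-note motive the entries are A3, D4, G4, each up a 4th from the previous.
A3 to D4 spans +5 semitones.

5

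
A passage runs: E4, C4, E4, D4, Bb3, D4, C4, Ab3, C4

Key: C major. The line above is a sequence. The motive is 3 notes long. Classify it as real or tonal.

real

Each cell has the same semitone pattern (-4, 4) — intervals are preserved exactly.
And Bb3 lies outside C major, so the sequence is real rather than tonal.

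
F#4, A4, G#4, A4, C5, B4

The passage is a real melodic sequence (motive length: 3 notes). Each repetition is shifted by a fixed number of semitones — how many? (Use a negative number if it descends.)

Unit = 3 notes; the statements start on F#4, A4, moving up a 3rd each time.
F#4→A4 is 69 − 66 = 3 semitones.

3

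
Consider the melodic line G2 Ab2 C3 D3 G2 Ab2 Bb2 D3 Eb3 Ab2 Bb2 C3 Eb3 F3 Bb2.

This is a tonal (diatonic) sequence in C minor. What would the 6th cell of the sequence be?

Unit = 5 notes; the statements start on G2, Ab2, Bb2, moving up a 2nd each time.
Extending up a 2nd: C3 → D3 → Eb3.
Statement 6 starts on Eb3 and keeps the same diatonic contour: Eb3 F3 Ab3 Bb3 Eb3.

Eb3 F3 Ab3 Bb3 Eb3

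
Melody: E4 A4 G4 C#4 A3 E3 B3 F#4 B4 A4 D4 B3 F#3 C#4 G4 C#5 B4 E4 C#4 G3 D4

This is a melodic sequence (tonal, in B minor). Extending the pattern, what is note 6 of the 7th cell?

Grouping in 7s, the 6th note of each cell is E3, F#3, G3.
Carrying that up a 2nd forward: A3 → B3 → C#4 → D4.

D4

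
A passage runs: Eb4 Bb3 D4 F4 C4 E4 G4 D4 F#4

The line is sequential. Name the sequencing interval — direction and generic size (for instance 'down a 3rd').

With a 3-note motive the entries are Eb4, F4, G4, each up a 2nd from the previous.
Eb4 to F4 is up a 2nd.

up a 2nd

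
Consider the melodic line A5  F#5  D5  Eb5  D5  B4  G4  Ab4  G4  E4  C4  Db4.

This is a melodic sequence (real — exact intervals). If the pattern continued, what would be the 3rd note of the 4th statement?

The unit is 4 notes. Position-3 pitches of the 3 shown cells: D5, G4, C4.
From C4, down a 5th gives F3.

F3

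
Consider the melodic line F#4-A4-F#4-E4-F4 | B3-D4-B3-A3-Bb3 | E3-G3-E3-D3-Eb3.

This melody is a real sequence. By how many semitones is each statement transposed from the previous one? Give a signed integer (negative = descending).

-7

The 5-note cells begin on F#4, B3, E3 — each down a 5th from the last.
F#4→B3 is 59 − 66 = -7 semitones.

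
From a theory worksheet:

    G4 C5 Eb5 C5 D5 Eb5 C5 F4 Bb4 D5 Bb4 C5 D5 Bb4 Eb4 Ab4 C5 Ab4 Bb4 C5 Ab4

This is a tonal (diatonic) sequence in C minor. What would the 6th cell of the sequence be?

Unit = 7 notes; the statements start on G4, F4, Eb4, moving down a 2nd each time.
Extending down a 2nd: D4 → C4 → Bb3.
From Bb3 the diatonic shape gives Bb3 Eb4 G4 Eb4 F4 G4 Eb4.

Bb3 Eb4 G4 Eb4 F4 G4 Eb4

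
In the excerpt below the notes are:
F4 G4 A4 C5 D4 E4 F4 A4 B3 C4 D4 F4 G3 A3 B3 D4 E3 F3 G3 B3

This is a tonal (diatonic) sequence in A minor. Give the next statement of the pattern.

Unit = 4 notes; the statements start on F4, D4, B3, G3, E3, moving down a 3rd each time.
So cell 6 is C3 D3 E3 G3.

C3 D3 E3 G3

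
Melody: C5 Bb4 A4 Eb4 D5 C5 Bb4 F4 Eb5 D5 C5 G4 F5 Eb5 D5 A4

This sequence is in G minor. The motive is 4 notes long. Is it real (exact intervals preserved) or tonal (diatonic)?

Every note is diatonic to G minor.
Cell 1 has -1 semitones from note 2 to 3, but cell 2 has -2 — the interval quality changes while the contour stays the same, which is the hallmark of a tonal sequence.

tonal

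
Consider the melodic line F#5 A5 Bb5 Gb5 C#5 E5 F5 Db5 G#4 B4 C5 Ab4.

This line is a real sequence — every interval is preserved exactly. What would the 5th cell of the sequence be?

Unit = 4 notes; the statements start on F#5, C#5, G#4, moving down a 4th each time.
Continuing the starts: D#4 → A#3.
So cell 5 is A#3 C#4 D4 Bb3.

A#3 C#4 D4 Bb3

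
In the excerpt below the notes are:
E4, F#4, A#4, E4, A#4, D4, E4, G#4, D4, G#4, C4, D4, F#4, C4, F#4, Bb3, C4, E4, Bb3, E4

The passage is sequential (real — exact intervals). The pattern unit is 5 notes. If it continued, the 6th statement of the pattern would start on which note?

With a 5-note motive the entries are E4, D4, C4, Bb3, each down a 2nd from the previous.
Continuing: Ab3 → Gb3. Statement 6 starts on Gb3.

Gb3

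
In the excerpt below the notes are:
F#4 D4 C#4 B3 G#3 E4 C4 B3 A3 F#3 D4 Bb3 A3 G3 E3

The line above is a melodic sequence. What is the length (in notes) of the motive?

There are 15 notes; a 5-note unit gives 3 cells:
F#4 D4 C#4 B3 G#3 | E4 C4 B3 A3 F#3 | D4 Bb3 A3 G3 E3
Every group is a transposition down a 2nd of the one before; no shorter unit works.

5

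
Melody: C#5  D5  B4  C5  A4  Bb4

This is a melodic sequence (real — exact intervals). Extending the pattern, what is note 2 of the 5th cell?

Gb4

Grouping in 2s, the 2nd note of each cell is D5, C5, Bb4.
Extending down a 2nd: Ab4 → Gb4.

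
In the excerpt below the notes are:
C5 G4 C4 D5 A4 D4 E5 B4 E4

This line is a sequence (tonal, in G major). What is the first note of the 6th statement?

A5

The 3-note cells begin on C5, D5, E5 — each up a 2nd from the last.
Continuing: F#5 → G5 → A5. Statement 6 starts on A5.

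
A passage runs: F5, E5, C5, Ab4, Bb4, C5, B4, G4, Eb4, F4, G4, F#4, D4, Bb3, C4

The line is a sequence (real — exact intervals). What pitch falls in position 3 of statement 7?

F#2

With 5-note cells, note 3 of each statement runs C5, G4, D4.
Extending down a 4th: A3 → E3 → B2 → F#2.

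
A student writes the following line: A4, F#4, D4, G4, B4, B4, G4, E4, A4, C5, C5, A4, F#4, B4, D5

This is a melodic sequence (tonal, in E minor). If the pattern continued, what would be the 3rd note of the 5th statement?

Grouping in 5s, the 3rd note of each cell is D4, E4, F#4.
Extending up a 2nd: G4 → A4.

A4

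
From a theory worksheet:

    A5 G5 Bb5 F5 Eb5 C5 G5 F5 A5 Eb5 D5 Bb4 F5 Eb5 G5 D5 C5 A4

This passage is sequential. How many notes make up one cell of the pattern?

Try groups of 6 (3 cells in 18 notes):
A5 G5 Bb5 F5 Eb5 C5 | G5 F5 A5 Eb5 D5 Bb4 | F5 Eb5 G5 D5 C5 A4
That's a consistent down a 2nd shift per cell, and no other grouping gives one.

6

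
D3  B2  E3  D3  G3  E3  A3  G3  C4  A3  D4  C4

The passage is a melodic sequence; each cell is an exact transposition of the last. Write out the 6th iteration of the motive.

The 4-note cells begin on D3, G3, C4 — each up a 4th from the last.
Continuing the starts: F4 → Bb4 → Eb5.
Statement 6 starts on Eb5 and keeps the same exact contour: Eb5 C5 F5 Eb5.

Eb5 C5 F5 Eb5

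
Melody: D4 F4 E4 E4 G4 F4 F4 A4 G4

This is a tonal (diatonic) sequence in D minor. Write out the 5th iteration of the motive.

A4 C5 Bb4

The 3-note cells begin on D4, E4, F4 — each up a 2nd from the last.
Continuing the starts: G4 → A4.
So cell 5 is A4 C5 Bb4.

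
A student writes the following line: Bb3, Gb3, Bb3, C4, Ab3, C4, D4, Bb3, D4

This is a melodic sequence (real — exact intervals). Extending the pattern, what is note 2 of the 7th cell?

The unit is 3 notes. Position-2 pitches of the 3 shown cells: Gb3, Ab3, Bb3.
Carrying that up a 2nd forward: C4 → D4 → E4 → F#4.

F#4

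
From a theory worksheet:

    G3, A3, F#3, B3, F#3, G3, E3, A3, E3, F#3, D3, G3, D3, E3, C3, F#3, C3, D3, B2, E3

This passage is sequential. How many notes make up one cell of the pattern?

Try groups of 4 (5 cells in 20 notes):
G3 A3 F#3 B3 | F#3 G3 E3 A3 | E3 F#3 D3 G3 | D3 E3 C3 F#3 | C3 D3 B2 E3
Each cell is the previous one down a 2nd — so the unit is 4 notes.

4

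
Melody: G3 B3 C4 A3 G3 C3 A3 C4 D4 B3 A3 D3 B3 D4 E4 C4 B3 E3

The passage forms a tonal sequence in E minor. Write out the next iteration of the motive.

The 6-note cells begin on G3, A3, B3 — each up a 2nd from the last.
So cell 4 is C4 E4 F#4 D4 C4 F#3.

C4 E4 F#4 D4 C4 F#3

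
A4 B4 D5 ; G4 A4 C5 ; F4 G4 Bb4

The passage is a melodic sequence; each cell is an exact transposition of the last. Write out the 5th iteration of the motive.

Db4 Eb4 Gb4

Unit = 3 notes; the statements start on A4, G4, F4, moving down a 2nd each time.
Continuing the starts: Eb4 → Db4.
So cell 5 is Db4 Eb4 Gb4.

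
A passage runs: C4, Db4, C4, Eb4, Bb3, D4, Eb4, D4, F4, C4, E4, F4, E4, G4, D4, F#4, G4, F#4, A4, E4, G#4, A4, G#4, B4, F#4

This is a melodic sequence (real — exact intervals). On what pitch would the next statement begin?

Unit = 5 notes; the statements start on C4, D4, E4, F#4, G#4, moving up a 2nd each time.
One more step up a 2nd gives A#4.

A#4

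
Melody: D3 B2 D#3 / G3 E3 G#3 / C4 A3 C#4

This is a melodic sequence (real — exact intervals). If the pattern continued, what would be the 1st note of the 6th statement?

Eb5

Grouping in 3s, the 1st note of each cell is D3, G3, C4.
Extending up a 4th: F4 → Bb4 → Eb5.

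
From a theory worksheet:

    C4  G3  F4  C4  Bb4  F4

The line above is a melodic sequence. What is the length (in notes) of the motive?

There are 6 notes; a 2-note unit gives 3 cells:
C4 G3 | F4 C4 | Bb4 F4
Every group is a transposition up a 4th of the one before; no shorter unit works.

2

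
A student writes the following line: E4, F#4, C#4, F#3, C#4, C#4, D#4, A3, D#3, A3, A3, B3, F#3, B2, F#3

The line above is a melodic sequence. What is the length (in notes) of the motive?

Try groups of 5 (3 cells in 15 notes):
E4 F#4 C#4 F#3 C#4 | C#4 D#4 A3 D#3 A3 | A3 B3 F#3 B2 F#3
That's a consistent down a 3rd shift per cell, and no other grouping gives one.

5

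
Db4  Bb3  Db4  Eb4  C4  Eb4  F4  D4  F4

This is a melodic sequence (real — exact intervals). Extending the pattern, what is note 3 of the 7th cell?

The unit is 3 notes. Position-3 pitches of the 3 shown cells: Db4, Eb4, F4.
Extending up a 2nd: G4 → A4 → B4 → C#5.

C#5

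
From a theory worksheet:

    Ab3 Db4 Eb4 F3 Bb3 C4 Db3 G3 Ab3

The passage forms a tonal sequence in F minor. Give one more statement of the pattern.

Bb2 Eb3 F3

The 3-note cells begin on Ab3, F3, Db3 — each down a 3rd from the last.
So cell 4 is Bb2 Eb3 F3.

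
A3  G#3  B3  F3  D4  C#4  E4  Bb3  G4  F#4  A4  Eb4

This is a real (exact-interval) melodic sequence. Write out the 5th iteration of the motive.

F5 E5 G5 Db5

The 4-note cells begin on A3, D4, G4 — each up a 4th from the last.
Extending up a 4th: C5 → F5.
So cell 5 is F5 E5 G5 Db5.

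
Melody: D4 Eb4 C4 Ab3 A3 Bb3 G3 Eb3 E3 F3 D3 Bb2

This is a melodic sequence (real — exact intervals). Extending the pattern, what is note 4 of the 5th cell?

With 4-note cells, note 4 of each statement runs Ab3, Eb3, Bb2.
Each moves down a 4th. Continuing: F2 → C2.

C2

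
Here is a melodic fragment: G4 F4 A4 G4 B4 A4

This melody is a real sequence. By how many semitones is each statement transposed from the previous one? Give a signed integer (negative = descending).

Taking 2-note groups, the heads are G4, A4, B4: the pattern moves up a 2nd.
Counting half-steps from G4 to A4: 2.

2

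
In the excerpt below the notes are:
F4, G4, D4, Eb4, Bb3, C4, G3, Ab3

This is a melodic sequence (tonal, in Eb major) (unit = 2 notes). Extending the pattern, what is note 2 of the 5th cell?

Grouping in 2s, the 2nd note of each cell is G4, Eb4, C4, Ab3.
Each moves down a 3rd; the next is F3.

F3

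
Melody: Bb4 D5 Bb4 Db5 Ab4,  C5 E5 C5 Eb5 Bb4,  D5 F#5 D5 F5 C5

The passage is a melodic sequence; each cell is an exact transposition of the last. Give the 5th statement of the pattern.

Unit = 5 notes; the statements start on Bb4, C5, D5, moving up a 2nd each time.
Continuing the starts: E5 → F#5.
Statement 5 starts on F#5 and keeps the same exact contour: F#5 A#5 F#5 A5 E5.

F#5 A#5 F#5 A5 E5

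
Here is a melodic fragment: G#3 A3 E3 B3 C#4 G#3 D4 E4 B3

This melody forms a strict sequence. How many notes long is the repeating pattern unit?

3

9 notes total. Splitting into 3 groups of 3:
G#3 A3 E3 | B3 C#4 G#3 | D4 E4 B3
Each cell is the previous one up a 3rd — so the unit is 3 notes.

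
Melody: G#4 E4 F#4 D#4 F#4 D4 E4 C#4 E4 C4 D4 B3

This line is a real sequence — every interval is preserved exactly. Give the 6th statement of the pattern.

Bb3 Gb3 Ab3 F3

Unit = 4 notes; the statements start on G#4, F#4, E4, moving down a 2nd each time.
Carrying on: D4 → C4 → Bb3.
Statement 6 starts on Bb3 and keeps the same exact contour: Bb3 Gb3 Ab3 F3.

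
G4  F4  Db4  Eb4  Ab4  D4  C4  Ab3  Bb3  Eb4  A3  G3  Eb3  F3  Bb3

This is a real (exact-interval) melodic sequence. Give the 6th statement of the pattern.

F#2 E2 C2 D2 G2

Unit = 5 notes; the statements start on G4, D4, A3, moving down a 4th each time.
Extending down a 4th: E3 → B2 → F#2.
So cell 6 is F#2 E2 C2 D2 G2.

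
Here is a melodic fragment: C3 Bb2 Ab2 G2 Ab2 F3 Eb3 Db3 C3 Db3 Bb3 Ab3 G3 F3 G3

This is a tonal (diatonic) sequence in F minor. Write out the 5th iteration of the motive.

Ab4 G4 F4 Eb4 F4

The 5-note cells begin on C3, F3, Bb3 — each up a 4th from the last.
Extending up a 4th: Eb4 → Ab4.
From Ab4 the diatonic shape gives Ab4 G4 F4 Eb4 F4.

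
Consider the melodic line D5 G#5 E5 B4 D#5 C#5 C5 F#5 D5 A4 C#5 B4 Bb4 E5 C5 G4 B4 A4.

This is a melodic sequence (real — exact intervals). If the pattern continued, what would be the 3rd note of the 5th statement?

Ab4

With 6-note cells, note 3 of each statement runs E5, D5, C5.
Each moves down a 2nd. Continuing: Bb4 → Ab4.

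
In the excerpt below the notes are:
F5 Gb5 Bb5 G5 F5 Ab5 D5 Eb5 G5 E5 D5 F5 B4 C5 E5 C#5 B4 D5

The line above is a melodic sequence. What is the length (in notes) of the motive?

Try groups of 6 (3 cells in 18 notes):
F5 Gb5 Bb5 G5 F5 Ab5 | D5 Eb5 G5 E5 D5 F5 | B4 C5 E5 C#5 B4 D5
Each cell is the previous one down a 3rd — so the unit is 6 notes.

6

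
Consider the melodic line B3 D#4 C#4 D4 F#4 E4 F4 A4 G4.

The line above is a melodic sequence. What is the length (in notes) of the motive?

Try groups of 3 (3 cells in 9 notes):
B3 D#4 C#4 | D4 F#4 E4 | F4 A4 G4
That's a consistent up a 3rd shift per cell, and no other grouping gives one.

3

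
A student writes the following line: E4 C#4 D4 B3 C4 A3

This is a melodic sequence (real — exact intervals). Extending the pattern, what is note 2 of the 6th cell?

With 2-note cells, note 2 of each statement runs C#4, B3, A3.
Carrying that down a 2nd forward: G3 → F3 → Eb3.

Eb3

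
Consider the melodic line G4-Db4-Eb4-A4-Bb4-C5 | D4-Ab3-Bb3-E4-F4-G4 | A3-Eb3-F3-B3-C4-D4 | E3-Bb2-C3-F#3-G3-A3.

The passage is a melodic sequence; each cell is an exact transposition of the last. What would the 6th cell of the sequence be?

F#2 C2 D2 G#2 A2 B2

The 6-note cells begin on G4, D4, A3, E3 — each down a 4th from the last.
Extending down a 4th: B2 → F#2.
From F#2 the exact shape gives F#2 C2 D2 G#2 A2 B2.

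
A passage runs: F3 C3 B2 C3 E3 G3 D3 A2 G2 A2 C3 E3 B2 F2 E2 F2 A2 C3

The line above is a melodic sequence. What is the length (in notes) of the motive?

6

Try groups of 6 (3 cells in 18 notes):
F3 C3 B2 C3 E3 G3 | D3 A2 G2 A2 C3 E3 | B2 F2 E2 F2 A2 C3
That's a consistent down a 3rd shift per cell, and no other grouping gives one.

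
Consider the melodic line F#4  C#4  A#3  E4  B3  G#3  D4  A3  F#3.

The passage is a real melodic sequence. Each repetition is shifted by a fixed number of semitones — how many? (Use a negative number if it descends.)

-2

The 3-note cells begin on F#4, E4, D4 — each down a 2nd from the last.
F#4→E4 is 64 − 66 = -2 semitones.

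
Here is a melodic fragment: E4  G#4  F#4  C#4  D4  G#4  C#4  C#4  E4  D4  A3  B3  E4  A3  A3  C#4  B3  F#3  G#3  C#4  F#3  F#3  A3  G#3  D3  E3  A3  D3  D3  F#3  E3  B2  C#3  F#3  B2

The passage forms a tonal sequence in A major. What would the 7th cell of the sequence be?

G#2 B2 A2 E2 F#2 B2 E2

The 7-note cells begin on E4, C#4, A3, F#3, D3 — each down a 3rd from the last.
Extending down a 3rd: B2 → G#2.
Statement 7 starts on G#2 and keeps the same diatonic contour: G#2 B2 A2 E2 F#2 B2 E2.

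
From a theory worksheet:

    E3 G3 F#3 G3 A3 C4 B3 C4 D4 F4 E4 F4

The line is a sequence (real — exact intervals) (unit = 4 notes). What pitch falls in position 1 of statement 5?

C5

With 4-note cells, note 1 of each statement runs E3, A3, D4.
Each moves up a 4th. Continuing: G4 → C5.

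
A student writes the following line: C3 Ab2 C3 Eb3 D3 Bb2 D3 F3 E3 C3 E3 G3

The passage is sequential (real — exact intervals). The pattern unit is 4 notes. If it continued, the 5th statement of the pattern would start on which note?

G#3

With a 4-note motive the entries are C3, D3, E3, each up a 2nd from the previous.
Continuing: F#3 → G#3. Statement 5 starts on G#3.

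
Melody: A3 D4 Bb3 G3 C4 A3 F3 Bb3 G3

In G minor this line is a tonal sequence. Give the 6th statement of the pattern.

C3 F3 D3

Unit = 3 notes; the statements start on A3, G3, F3, moving down a 2nd each time.
Extending down a 2nd: Eb3 → D3 → C3.
From C3 the diatonic shape gives C3 F3 D3.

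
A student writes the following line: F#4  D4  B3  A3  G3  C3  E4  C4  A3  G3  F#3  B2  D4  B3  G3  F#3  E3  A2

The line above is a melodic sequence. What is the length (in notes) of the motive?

There are 18 notes; a 6-note unit gives 3 cells:
F#4 D4 B3 A3 G3 C3 | E4 C4 A3 G3 F#3 B2 | D4 B3 G3 F#3 E3 A2
Every group is a transposition down a 2nd of the one before; no shorter unit works.

6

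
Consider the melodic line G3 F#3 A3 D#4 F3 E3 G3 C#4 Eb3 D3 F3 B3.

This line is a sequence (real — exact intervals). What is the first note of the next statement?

The 4-note cells begin on G3, F3, Eb3 — each down a 2nd from the last.
One more step down a 2nd gives Db3.

Db3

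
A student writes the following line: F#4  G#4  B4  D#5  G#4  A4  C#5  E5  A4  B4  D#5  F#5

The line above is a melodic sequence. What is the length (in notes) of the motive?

There are 12 notes; a 4-note unit gives 3 cells:
F#4 G#4 B4 D#5 | G#4 A4 C#5 E5 | A4 B4 D#5 F#5
Every group is a transposition up a 2nd of the one before; no shorter unit works.

4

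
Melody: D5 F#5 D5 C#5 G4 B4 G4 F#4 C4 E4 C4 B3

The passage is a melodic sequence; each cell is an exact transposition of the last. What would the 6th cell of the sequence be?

Eb2 G2 Eb2 D2

With a 4-note motive the entries are D5, G4, C4, each down a 5th from the previous.
Continuing the starts: F3 → Bb2 → Eb2.
From Eb2 the exact shape gives Eb2 G2 Eb2 D2.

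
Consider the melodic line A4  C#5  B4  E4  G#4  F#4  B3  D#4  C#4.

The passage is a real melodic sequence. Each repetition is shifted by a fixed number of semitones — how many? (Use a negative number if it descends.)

-5

With a 3-note motive the entries are A4, E4, B3, each down a 4th from the previous.
Counting half-steps from A4 to E4: -5.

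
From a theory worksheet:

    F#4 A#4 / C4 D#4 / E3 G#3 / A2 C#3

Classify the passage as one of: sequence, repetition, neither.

Note 1 of cell 2 is C4; if this were a sequence it would be B3. No unit length gives a consistent transposition pattern.

neither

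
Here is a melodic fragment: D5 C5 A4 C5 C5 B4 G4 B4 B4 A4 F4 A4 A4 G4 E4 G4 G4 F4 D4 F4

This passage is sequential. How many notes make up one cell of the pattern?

4

20 notes total. Splitting into 5 groups of 4:
D5 C5 A4 C5 | C5 B4 G4 B4 | B4 A4 F4 A4 | A4 G4 E4 G4 | G4 F4 D4 F4
Every group is a transposition down a 2nd of the one before; no shorter unit works.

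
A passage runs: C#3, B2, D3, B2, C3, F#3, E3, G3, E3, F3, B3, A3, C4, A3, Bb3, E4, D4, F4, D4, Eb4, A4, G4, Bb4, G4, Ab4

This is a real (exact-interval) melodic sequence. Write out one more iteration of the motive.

D5 C5 Eb5 C5 Db5

Unit = 5 notes; the statements start on C#3, F#3, B3, E4, A4, moving up a 4th each time.
Statement 6 starts on D5 and keeps the same exact contour: D5 C5 Eb5 C5 Db5.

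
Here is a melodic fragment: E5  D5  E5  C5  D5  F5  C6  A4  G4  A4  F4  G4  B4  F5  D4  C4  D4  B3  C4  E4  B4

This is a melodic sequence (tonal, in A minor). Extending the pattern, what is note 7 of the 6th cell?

Grouping in 7s, the 7th note of each cell is C6, F5, B4.
Extending down a 5th: E4 → A3 → D3.

D3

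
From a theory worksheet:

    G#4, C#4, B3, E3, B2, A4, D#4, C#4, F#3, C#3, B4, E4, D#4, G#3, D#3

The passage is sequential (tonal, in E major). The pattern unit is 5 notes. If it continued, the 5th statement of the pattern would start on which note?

Taking 5-note groups, the heads are G#4, A4, B4: the pattern moves up a 2nd.
Continuing: C#5 → D#5. Statement 5 starts on D#5.

D#5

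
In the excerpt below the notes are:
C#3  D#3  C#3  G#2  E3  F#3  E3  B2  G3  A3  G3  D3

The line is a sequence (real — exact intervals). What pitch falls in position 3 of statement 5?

With 4-note cells, note 3 of each statement runs C#3, E3, G3.
Carrying that up a 3rd forward: Bb3 → Db4.

Db4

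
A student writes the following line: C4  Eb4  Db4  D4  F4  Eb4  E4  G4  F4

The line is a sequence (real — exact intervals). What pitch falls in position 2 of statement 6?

The unit is 3 notes. Position-2 pitches of the 3 shown cells: Eb4, F4, G4.
Extending up a 2nd: A4 → B4 → C#5.

C#5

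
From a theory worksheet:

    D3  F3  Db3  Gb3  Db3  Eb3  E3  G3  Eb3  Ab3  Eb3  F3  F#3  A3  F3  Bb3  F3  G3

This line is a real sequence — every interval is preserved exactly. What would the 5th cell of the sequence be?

A#3 C#4 A3 D4 A3 B3

With a 6-note motive the entries are D3, E3, F#3, each up a 2nd from the previous.
Extending up a 2nd: G#3 → A#3.
So cell 5 is A#3 C#4 A3 D4 A3 B3.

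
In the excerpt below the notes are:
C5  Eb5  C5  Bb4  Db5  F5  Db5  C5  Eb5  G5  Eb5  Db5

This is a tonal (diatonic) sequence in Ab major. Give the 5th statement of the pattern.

The 4-note cells begin on C5, Db5, Eb5 — each up a 2nd from the last.
Extending up a 2nd: F5 → G5.
So cell 5 is G5 Bb5 G5 F5.

G5 Bb5 G5 F5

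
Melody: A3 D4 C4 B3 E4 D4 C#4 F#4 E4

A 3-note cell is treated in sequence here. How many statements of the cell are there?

9 notes in groups of 3 gives 9/3 = 3 statements.
Starts: A3, B3, C#4 — each up a 2nd.

3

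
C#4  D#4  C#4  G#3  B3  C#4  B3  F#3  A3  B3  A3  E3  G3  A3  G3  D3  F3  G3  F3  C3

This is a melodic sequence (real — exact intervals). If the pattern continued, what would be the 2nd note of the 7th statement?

Eb3

With 4-note cells, note 2 of each statement runs D#4, C#4, B3, A3, G3.
Carrying that down a 2nd forward: F3 → Eb3.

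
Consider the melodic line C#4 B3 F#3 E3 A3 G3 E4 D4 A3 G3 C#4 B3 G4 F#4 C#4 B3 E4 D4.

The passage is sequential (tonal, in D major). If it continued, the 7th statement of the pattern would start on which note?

Taking 6-note groups, the heads are C#4, E4, G4: the pattern moves up a 3rd.
Extending the heads up a 3rd: B4 → D5 → F#5 → A5.

A5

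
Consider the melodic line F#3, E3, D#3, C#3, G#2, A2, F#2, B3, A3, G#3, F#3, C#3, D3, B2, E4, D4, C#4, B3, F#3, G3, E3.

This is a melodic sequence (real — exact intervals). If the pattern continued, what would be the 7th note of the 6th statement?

With 7-note cells, note 7 of each statement runs F#2, B2, E3.
Extending up a 4th: A3 → D4 → G4.

G4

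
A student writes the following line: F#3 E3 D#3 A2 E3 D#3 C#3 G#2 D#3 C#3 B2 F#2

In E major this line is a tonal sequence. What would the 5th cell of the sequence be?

With a 4-note motive the entries are F#3, E3, D#3, each down a 2nd from the previous.
Carrying on: C#3 → B2.
From B2 the diatonic shape gives B2 A2 G#2 D#2.

B2 A2 G#2 D#2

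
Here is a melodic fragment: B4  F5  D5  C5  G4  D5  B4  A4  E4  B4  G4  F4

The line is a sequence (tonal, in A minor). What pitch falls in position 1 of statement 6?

F3

Grouping in 4s, the 1st note of each cell is B4, G4, E4.
Each moves down a 3rd. Continuing: C4 → A3 → F3.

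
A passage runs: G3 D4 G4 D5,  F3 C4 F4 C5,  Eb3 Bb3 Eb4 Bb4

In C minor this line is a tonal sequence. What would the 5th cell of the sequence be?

C3 G3 C4 G4

The 4-note cells begin on G3, F3, Eb3 — each down a 2nd from the last.
Extending down a 2nd: D3 → C3.
From C3 the diatonic shape gives C3 G3 C4 G4.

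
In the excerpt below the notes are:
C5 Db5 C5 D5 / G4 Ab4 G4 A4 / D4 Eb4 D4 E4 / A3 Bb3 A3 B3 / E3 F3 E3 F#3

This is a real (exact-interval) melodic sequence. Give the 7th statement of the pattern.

F#2 G2 F#2 G#2

The 4-note cells begin on C5, G4, D4, A3, E3 — each down a 4th from the last.
Continuing the starts: B2 → F#2.
So cell 7 is F#2 G2 F#2 G#2.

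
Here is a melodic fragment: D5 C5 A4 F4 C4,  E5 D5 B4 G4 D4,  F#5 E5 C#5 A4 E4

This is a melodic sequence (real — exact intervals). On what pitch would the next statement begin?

G#5

Unit = 5 notes; the statements start on D5, E5, F#5, moving up a 2nd each time.
The next head, up a 2nd from F#5, is G#5.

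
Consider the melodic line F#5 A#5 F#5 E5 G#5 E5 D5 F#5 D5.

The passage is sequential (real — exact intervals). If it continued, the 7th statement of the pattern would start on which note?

Gb4

Taking 3-note groups, the heads are F#5, E5, D5: the pattern moves down a 2nd.
Continuing: C5 → Bb4 → Ab4 → Gb4. Statement 7 starts on Gb4.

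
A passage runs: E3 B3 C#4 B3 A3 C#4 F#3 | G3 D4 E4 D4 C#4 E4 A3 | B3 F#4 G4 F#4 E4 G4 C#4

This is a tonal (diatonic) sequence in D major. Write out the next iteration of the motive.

D4 A4 B4 A4 G4 B4 E4

Taking 7-note groups, the heads are E3, G3, B3: the pattern moves up a 3rd.
Statement 4 starts on D4 and keeps the same diatonic contour: D4 A4 B4 A4 G4 B4 E4.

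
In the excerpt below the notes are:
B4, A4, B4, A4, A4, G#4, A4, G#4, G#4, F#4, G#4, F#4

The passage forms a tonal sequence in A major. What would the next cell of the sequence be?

F#4 E4 F#4 E4

The 4-note cells begin on B4, A4, G#4 — each down a 2nd from the last.
From F#4 the diatonic shape gives F#4 E4 F#4 E4.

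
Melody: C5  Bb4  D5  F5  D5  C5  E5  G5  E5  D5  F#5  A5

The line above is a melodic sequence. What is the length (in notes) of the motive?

4

12 notes total. Splitting into 3 groups of 4:
C5 Bb4 D5 F5 | D5 C5 E5 G5 | E5 D5 F#5 A5
Each cell is the previous one up a 2nd — so the unit is 4 notes.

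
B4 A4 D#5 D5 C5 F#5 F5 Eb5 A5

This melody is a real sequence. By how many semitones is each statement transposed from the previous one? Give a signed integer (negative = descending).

With a 3-note motive the entries are B4, D5, F5, each up a 3rd from the previous.
B4→D5 is 74 − 71 = 3 semitones.

3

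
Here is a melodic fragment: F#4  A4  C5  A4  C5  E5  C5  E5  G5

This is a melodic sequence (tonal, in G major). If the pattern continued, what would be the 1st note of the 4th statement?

E5

With 3-note cells, note 1 of each statement runs F#4, A4, C5.
Each moves up a 3rd; the next is E5.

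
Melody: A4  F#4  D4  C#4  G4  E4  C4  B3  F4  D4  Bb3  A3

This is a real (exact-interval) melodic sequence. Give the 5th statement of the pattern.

Db4 Bb3 Gb3 F3

With a 4-note motive the entries are A4, G4, F4, each down a 2nd from the previous.
Continuing the starts: Eb4 → Db4.
Statement 5 starts on Db4 and keeps the same exact contour: Db4 Bb3 Gb3 F3.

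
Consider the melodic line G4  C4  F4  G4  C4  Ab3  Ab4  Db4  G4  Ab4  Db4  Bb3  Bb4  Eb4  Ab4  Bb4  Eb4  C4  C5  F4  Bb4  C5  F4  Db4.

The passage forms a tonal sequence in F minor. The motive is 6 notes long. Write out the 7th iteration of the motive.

F5 Bb4 Eb5 F5 Bb4 G4

Taking 6-note groups, the heads are G4, Ab4, Bb4, C5: the pattern moves up a 2nd.
Continuing the starts: Db5 → Eb5 → F5.
From F5 the diatonic shape gives F5 Bb4 Eb5 F5 Bb4 G4.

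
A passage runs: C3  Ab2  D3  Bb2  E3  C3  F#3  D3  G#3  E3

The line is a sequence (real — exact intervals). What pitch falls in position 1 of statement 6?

The unit is 2 notes. Position-1 pitches of the 5 shown cells: C3, D3, E3, F#3, G#3.
Each moves up a 2nd; the next is A#3.

A#3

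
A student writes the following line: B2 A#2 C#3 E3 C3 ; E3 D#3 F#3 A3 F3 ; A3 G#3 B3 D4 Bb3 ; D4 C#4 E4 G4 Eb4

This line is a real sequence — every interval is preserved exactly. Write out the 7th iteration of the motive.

The 5-note cells begin on B2, E3, A3, D4 — each up a 4th from the last.
Continuing the starts: G4 → C5 → F5.
So cell 7 is F5 E5 G5 Bb5 Gb5.

F5 E5 G5 Bb5 Gb5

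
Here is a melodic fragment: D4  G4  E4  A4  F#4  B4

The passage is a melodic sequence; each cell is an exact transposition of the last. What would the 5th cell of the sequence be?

Unit = 2 notes; the statements start on D4, E4, F#4, moving up a 2nd each time.
Continuing the starts: G#4 → A#4.
Statement 5 starts on A#4 and keeps the same exact contour: A#4 D#5.

A#4 D#5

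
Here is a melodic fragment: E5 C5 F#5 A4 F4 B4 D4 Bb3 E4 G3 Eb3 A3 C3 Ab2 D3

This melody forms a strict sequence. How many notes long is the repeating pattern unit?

15 notes total. Splitting into 5 groups of 3:
E5 C5 F#5 | A4 F4 B4 | D4 Bb3 E4 | G3 Eb3 A3 | C3 Ab2 D3
Each cell is the previous one down a 5th — so the unit is 3 notes.

3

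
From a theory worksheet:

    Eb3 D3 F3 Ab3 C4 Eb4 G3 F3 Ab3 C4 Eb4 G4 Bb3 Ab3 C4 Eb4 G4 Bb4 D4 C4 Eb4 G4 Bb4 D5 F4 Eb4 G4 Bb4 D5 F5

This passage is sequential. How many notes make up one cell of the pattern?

6

Try groups of 6 (5 cells in 30 notes):
Eb3 D3 F3 Ab3 C4 Eb4 | G3 F3 Ab3 C4 Eb4 G4 | Bb3 Ab3 C4 Eb4 G4 Bb4 | D4 C4 Eb4 G4 Bb4 D5 | F4 Eb4 G4 Bb4 D5 F5
Each cell is the previous one up a 3rd — so the unit is 6 notes.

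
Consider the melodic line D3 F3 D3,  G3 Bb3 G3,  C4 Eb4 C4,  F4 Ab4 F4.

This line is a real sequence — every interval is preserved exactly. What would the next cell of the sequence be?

Bb4 Db5 Bb4

Taking 3-note groups, the heads are D3, G3, C4, F4: the pattern moves up a 4th.
So cell 5 is Bb4 Db5 Bb4.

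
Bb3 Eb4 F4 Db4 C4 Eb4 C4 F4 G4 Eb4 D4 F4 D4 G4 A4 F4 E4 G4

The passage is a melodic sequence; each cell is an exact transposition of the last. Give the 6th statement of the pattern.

Unit = 6 notes; the statements start on Bb3, C4, D4, moving up a 2nd each time.
Continuing the starts: E4 → F#4 → G#4.
From G#4 the exact shape gives G#4 C#5 D#5 B4 A#4 C#5.

G#4 C#5 D#5 B4 A#4 C#5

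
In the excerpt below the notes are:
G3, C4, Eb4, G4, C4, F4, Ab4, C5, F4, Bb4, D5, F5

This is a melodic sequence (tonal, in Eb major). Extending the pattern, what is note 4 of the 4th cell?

Bb5

The unit is 4 notes. Position-4 pitches of the 3 shown cells: G4, C5, F5.
From F5, up a 4th gives Bb5.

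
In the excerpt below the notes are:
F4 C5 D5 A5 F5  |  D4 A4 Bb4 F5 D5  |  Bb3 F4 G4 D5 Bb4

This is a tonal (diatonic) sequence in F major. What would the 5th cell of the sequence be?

E3 Bb3 C4 G4 E4

Taking 5-note groups, the heads are F4, D4, Bb3: the pattern moves down a 3rd.
Continuing the starts: G3 → E3.
From E3 the diatonic shape gives E3 Bb3 C4 G4 E4.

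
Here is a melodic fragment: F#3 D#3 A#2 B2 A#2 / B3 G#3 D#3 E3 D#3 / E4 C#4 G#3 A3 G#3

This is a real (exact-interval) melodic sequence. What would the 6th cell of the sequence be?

G5 E5 B4 C5 B4

With a 5-note motive the entries are F#3, B3, E4, each up a 4th from the previous.
Carrying on: A4 → D5 → G5.
So cell 6 is G5 E5 B4 C5 B4.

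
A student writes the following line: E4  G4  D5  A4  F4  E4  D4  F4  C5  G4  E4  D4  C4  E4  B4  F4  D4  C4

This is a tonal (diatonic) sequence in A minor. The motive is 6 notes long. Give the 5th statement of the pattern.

A3 C4 G4 D4 B3 A3

Taking 6-note groups, the heads are E4, D4, C4: the pattern moves down a 2nd.
Continuing the starts: B3 → A3.
Statement 5 starts on A3 and keeps the same diatonic contour: A3 C4 G4 D4 B3 A3.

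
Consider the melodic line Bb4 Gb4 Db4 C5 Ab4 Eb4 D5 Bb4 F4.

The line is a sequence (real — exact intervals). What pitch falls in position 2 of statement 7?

F#5

With 3-note cells, note 2 of each statement runs Gb4, Ab4, Bb4.
Each moves up a 2nd. Continuing: C5 → D5 → E5 → F#5.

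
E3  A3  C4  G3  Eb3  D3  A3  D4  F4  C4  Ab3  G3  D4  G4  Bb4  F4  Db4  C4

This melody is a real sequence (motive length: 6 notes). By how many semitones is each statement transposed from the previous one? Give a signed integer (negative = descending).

5

Taking 6-note groups, the heads are E3, A3, D4: the pattern moves up a 4th.
E3→A3 is 57 − 52 = 5 semitones.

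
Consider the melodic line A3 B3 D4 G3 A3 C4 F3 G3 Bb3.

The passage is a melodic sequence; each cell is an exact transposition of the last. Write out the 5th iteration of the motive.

Unit = 3 notes; the statements start on A3, G3, F3, moving down a 2nd each time.
Extending down a 2nd: Eb3 → Db3.
Statement 5 starts on Db3 and keeps the same exact contour: Db3 Eb3 Gb3.

Db3 Eb3 Gb3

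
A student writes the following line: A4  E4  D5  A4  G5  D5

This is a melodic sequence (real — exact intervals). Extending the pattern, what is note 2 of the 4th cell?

G5

With 2-note cells, note 2 of each statement runs E4, A4, D5.
From D5, up a 4th gives G5.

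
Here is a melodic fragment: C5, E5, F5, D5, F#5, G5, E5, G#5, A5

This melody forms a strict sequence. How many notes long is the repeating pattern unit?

Try groups of 3 (3 cells in 9 notes):
C5 E5 F5 | D5 F#5 G5 | E5 G#5 A5
Each cell is the previous one up a 2nd — so the unit is 3 notes.

3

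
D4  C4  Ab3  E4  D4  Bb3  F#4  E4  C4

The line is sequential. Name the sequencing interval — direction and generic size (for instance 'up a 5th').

Unit = 3 notes; the statements start on D4, E4, F#4, moving up a 2nd each time.
D4 to E4 is up a 2nd.

up a 2nd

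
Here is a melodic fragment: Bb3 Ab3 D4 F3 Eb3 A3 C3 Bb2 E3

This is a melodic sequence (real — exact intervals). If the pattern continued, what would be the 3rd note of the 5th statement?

The unit is 3 notes. Position-3 pitches of the 3 shown cells: D4, A3, E3.
Extending down a 4th: B2 → F#2.

F#2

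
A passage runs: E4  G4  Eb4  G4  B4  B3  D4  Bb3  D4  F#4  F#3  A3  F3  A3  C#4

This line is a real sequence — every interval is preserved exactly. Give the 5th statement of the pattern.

G#2 B2 G2 B2 D#3

Unit = 5 notes; the statements start on E4, B3, F#3, moving down a 4th each time.
Extending down a 4th: C#3 → G#2.
From G#2 the exact shape gives G#2 B2 G2 B2 D#3.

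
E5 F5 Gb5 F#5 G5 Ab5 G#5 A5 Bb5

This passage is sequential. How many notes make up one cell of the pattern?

3

9 notes total. Splitting into 3 groups of 3:
E5 F5 Gb5 | F#5 G5 Ab5 | G#5 A5 Bb5
That's a consistent up a 2nd shift per cell, and no other grouping gives one.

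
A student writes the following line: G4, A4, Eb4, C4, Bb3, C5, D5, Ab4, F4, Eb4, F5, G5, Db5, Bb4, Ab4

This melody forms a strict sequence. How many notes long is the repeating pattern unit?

5

15 notes total. Splitting into 3 groups of 5:
G4 A4 Eb4 C4 Bb3 | C5 D5 Ab4 F4 Eb4 | F5 G5 Db5 Bb4 Ab4
That's a consistent up a 4th shift per cell, and no other grouping gives one.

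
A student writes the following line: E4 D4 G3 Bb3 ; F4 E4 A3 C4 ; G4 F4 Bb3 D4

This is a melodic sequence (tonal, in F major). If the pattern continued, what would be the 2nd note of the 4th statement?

G4

The unit is 4 notes. Position-2 pitches of the 3 shown cells: D4, E4, F4.
Each moves up a 2nd; the next is G4.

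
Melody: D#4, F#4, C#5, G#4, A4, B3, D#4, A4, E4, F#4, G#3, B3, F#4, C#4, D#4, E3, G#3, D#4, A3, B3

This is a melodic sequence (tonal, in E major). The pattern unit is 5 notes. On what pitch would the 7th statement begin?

The 5-note cells begin on D#4, B3, G#3, E3 — each down a 3rd from the last.
Continuing: C#3 → A2 → F#2. Statement 7 starts on F#2.

F#2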